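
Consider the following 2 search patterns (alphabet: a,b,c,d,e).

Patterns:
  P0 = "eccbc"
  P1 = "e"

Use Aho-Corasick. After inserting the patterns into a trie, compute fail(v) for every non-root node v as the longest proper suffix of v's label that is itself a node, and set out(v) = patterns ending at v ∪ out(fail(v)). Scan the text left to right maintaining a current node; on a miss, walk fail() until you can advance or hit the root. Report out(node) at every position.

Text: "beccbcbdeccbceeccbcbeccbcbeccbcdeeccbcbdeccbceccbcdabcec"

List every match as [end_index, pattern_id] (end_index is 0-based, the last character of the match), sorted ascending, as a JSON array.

Construct AC machine:
Trie nodes:
  0='ε' goto e→1
  1='e' goto c→2  [P1 ends]
  2='ec' goto c→3
  3='ecc' goto b→4
  4='eccb' goto c→5
  5='eccbc' goto ·  [P0 ends]

Failure links (BFS by depth):
  n1('e'): parent n0 fail=0; on 'e' 0 → fail=0;  out {1}∪∅={1}
  n2('ec'): parent n1 fail=0; on 'c' 0 → fail=0;  out ∅∪∅=∅
  n3('ecc'): parent n2 fail=0; on 'c' 0 → fail=0;  out ∅∪∅=∅
  n4('eccb'): parent n3 fail=0; on 'b' 0 → fail=0;  out ∅∪∅=∅
  n5('eccbc'): parent n4 fail=0; on 'c' 0 → fail=0;  out {0}∪∅={0}

Scan:
pos 0 'b': at 0
pos 1 'e': at 1  → match P1@[1:1]
pos 2 'c': at 2
pos 3 'c': at 3
pos 4 'b': at 4
pos 5 'c': at 5  → match P0@[1:5]
pos 6 'b': at 0 ·f
pos 7 'd': at 0
pos 8 'e': at 1  → match P1@[8:8]
pos 9 'c': at 2
pos 10 'c': at 3
pos 11 'b': at 4
pos 12 'c': at 5  → match P0@[8:12]
pos 13 'e': at 1 ·f  → match P1@[13:13]
pos 14 'e': at 1 ·f  → match P1@[14:14]
pos 15 'c': at 2
pos 16 'c': at 3
pos 17 'b': at 4
pos 18 'c': at 5  → match P0@[14:18]
pos 19 'b': at 0 ·f
pos 20 'e': at 1  → match P1@[20:20]
pos 21 'c': at 2
pos 22 'c': at 3
pos 23 'b': at 4
pos 24 'c': at 5  → match P0@[20:24]
pos 25 'b': at 0 ·f
pos 26 'e': at 1  → match P1@[26:26]
pos 27 'c': at 2
pos 28 'c': at 3
pos 29 'b': at 4
pos 30 'c': at 5  → match P0@[26:30]
pos 31 'd': at 0 ·f
pos 32 'e': at 1  → match P1@[32:32]
pos 33 'e': at 1 ·f  → match P1@[33:33]
pos 34 'c': at 2
pos 35 'c': at 3
pos 36 'b': at 4
pos 37 'c': at 5  → match P0@[33:37]
pos 38 'b': at 0 ·f
pos 39 'd': at 0
pos 40 'e': at 1  → match P1@[40:40]
pos 41 'c': at 2
pos 42 'c': at 3
pos 43 'b': at 4
pos 44 'c': at 5  → match P0@[40:44]
pos 45 'e': at 1 ·f  → match P1@[45:45]
pos 46 'c': at 2
pos 47 'c': at 3
pos 48 'b': at 4
pos 49 'c': at 5  → match P0@[45:49]
pos 50 'd': at 0 ·f
pos 51 'a': at 0
pos 52 'b': at 0
pos 53 'c': at 0
pos 54 'e': at 1  → match P1@[54:54]
pos 55 'c': at 2

Result: [[1,1],[5,0],[8,1],[12,0],[13,1],[14,1],[18,0],[20,1],[24,0],[26,1],[30,0],[32,1],[33,1],[37,0],[40,1],[44,0],[45,1],[49,0],[54,1]]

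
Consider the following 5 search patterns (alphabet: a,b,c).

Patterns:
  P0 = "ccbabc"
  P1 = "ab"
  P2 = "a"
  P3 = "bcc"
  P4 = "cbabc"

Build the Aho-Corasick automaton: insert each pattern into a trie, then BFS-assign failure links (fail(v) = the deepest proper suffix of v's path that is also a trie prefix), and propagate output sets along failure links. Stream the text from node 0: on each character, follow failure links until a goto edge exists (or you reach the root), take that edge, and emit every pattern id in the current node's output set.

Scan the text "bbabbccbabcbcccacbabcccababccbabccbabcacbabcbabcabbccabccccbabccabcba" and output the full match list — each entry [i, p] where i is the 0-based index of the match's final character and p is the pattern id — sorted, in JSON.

Build:
Trie (insert patterns):
  0='ε' goto a→7 b→9 c→1
  1='c' goto b→12 c→2
  2='cc' goto b→3
  3='ccb' goto a→4
  4='ccba' goto b→5
  5='ccbab' goto c→6
  6='ccbabc' goto ·  [P0 ends]
  7='a' goto b→8  [P2 ends]
  8='ab' goto ·  [P1 ends]
  9='b' goto c→10
  10='bc' goto c→11
  11='bcc' goto ·  [P3 ends]
  12='cb' goto a→13
  13='cba' goto b→14
  14='cbab' goto c→15
  15='cbabc' goto ·  [P4 ends]

BFS fail/out derivation:
  fail(1) 'c': from fail(0)=0 chase 'c': 0 ⇒ 0;  out=∅∪out(0)=∅
  fail(7) 'a': from fail(0)=0 chase 'a': 0 ⇒ 0;  out={2}∪out(0)={2}
  fail(9) 'b': from fail(0)=0 chase 'b': 0 ⇒ 0;  out=∅∪out(0)=∅
  fail(2) 'cc': from fail(1)=0 chase 'c': 0 ⇒ 1;  out=∅∪out(1)=∅
  fail(8) 'ab': from fail(7)=0 chase 'b': 0 ⇒ 9;  out={1}∪out(9)={1}
  fail(10) 'bc': from fail(9)=0 chase 'c': 0 ⇒ 1;  out=∅∪out(1)=∅
  fail(12) 'cb': from fail(1)=0 chase 'b': 0 ⇒ 9;  out=∅∪out(9)=∅
  fail(3) 'ccb': from fail(2)=1 chase 'b': 1 ⇒ 12;  out=∅∪out(12)=∅
  fail(11) 'bcc': from fail(10)=1 chase 'c': 1 ⇒ 2;  out={3}∪out(2)={3}
  fail(13) 'cba': from fail(12)=9 chase 'a': 9→0 ⇒ 7;  out=∅∪out(7)={2}
  fail(4) 'ccba': from fail(3)=12 chase 'a': 12 ⇒ 13;  out=∅∪out(13)={2}
  fail(14) 'cbab': from fail(13)=7 chase 'b': 7 ⇒ 8;  out=∅∪out(8)={1}
  fail(5) 'ccbab': from fail(4)=13 chase 'b': 13 ⇒ 14;  out=∅∪out(14)={1}
  fail(15) 'cbabc': from fail(14)=8 chase 'c': 8→9 ⇒ 10;  out={4}∪out(10)={4}
  fail(6) 'ccbabc': from fail(5)=14 chase 'c': 14 ⇒ 15;  out={0}∪out(15)={0,4}

Text stream:
i=0 'b': node 0→9
i=1 'b': node 9→9 (via fail)
i=2 'a': node 9→7 (via fail)  emit P2@[2:2]
i=3 'b': node 7→8  emit P1@[2:3]
i=4 'b': node 8→9 (via fail)
i=5 'c': node 9→10
i=6 'c': node 10→11  emit P3@[4:6]
i=7 'b': node 11→3 (via fail)
i=8 'a': node 3→4  emit P2@[8:8]
i=9 'b': node 4→5  emit P1@[8:9]
i=10 'c': node 5→6  emit P0@[5:10],P4@[6:10]
i=11 'b': node 6→12 (via fail)
i=12 'c': node 12→10 (via fail)
i=13 'c': node 10→11  emit P3@[11:13]
i=14 'c': node 11→2 (via fail)
i=15 'a': node 2→7 (via fail)  emit P2@[15:15]
i=16 'c': node 7→1 (via fail)
i=17 'b': node 1→12
i=18 'a': node 12→13  emit P2@[18:18]
i=19 'b': node 13→14  emit P1@[18:19]
i=20 'c': node 14→15  emit P4@[16:20]
i=21 'c': node 15→11 (via fail)  emit P3@[19:21]
i=22 'c': node 11→2 (via fail)
i=23 'a': node 2→7 (via fail)  emit P2@[23:23]
i=24 'b': node 7→8  emit P1@[23:24]
i=25 'a': node 8→7 (via fail)  emit P2@[25:25]
i=26 'b': node 7→8  emit P1@[25:26]
i=27 'c': node 8→10 (via fail)
i=28 'c': node 10→11  emit P3@[26:28]
i=29 'b': node 11→3 (via fail)
i=30 'a': node 3→4  emit P2@[30:30]
i=31 'b': node 4→5  emit P1@[30:31]
i=32 'c': node 5→6  emit P0@[27:32],P4@[28:32]
i=33 'c': node 6→11 (via fail)  emit P3@[31:33]
i=34 'b': node 11→3 (via fail)
i=35 'a': node 3→4  emit P2@[35:35]
i=36 'b': node 4→5  emit P1@[35:36]
i=37 'c': node 5→6  emit P0@[32:37],P4@[33:37]
i=38 'a': node 6→7 (via fail)  emit P2@[38:38]
i=39 'c': node 7→1 (via fail)
i=40 'b': node 1→12
i=41 'a': node 12→13  emit P2@[41:41]
i=42 'b': node 13→14  emit P1@[41:42]
i=43 'c': node 14→15  emit P4@[39:43]
i=44 'b': node 15→12 (via fail)
i=45 'a': node 12→13  emit P2@[45:45]
i=46 'b': node 13→14  emit P1@[45:46]
i=47 'c': node 14→15  emit P4@[43:47]
i=48 'a': node 15→7 (via fail)  emit P2@[48:48]
i=49 'b': node 7→8  emit P1@[48:49]
i=50 'b': node 8→9 (via fail)
i=51 'c': node 9→10
i=52 'c': node 10→11  emit P3@[50:52]
i=53 'a': node 11→7 (via fail)  emit P2@[53:53]
i=54 'b': node 7→8  emit P1@[53:54]
i=55 'c': node 8→10 (via fail)
i=56 'c': node 10→11  emit P3@[54:56]
i=57 'c': node 11→2 (via fail)
i=58 'c': node 2→2 (via fail)
i=59 'b': node 2→3
i=60 'a': node 3→4  emit P2@[60:60]
i=61 'b': node 4→5  emit P1@[60:61]
i=62 'c': node 5→6  emit P0@[57:62],P4@[58:62]
i=63 'c': node 6→11 (via fail)  emit P3@[61:63]
i=64 'a': node 11→7 (via fail)  emit P2@[64:64]
i=65 'b': node 7→8  emit P1@[64:65]
i=66 'c': node 8→10 (via fail)
i=67 'b': node 10→12 (via fail)
i=68 'a': node 12→13  emit P2@[68:68]

Matches: [[2,2],[3,1],[6,3],[8,2],[9,1],[10,0],[10,4],[13,3],[15,2],[18,2],[19,1],[20,4],[21,3],[23,2],[24,1],[25,2],[26,1],[28,3],[30,2],[31,1],[32,0],[32,4],[33,3],[35,2],[36,1],[37,0],[37,4],[38,2],[41,2],[42,1],[43,4],[45,2],[46,1],[47,4],[48,2],[49,1],[52,3],[53,2],[54,1],[56,3],[60,2],[61,1],[62,0],[62,4],[63,3],[64,2],[65,1],[68,2]]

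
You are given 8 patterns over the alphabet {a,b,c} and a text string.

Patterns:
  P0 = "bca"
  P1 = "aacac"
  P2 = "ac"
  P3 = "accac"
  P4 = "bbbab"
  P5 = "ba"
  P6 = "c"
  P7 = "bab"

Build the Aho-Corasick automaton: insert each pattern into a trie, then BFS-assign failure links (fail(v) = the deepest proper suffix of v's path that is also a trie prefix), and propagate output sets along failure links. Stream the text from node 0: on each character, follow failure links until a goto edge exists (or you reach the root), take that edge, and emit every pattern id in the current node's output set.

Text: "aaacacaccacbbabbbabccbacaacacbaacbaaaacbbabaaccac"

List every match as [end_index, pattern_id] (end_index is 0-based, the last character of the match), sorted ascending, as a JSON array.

Build:
Trie nodes:
  n0 'ε': a→4 b→1 c→18
  n1 'b': a→17 b→13 c→2
  n2 'bc': a→3
  n3 'bca': ·  [P0 ends]
  n4 'a': a→5 c→9
  n5 'aa': c→6
  n6 'aac': a→7
  n7 'aaca': c→8
  n8 'aacac': ·  [P1 ends]
  n9 'ac': c→10  [P2 ends]
  n10 'acc': a→11
  n11 'acca': c→12
  n12 'accac': ·  [P3 ends]
  n13 'bb': b→14
  n14 'bbb': a→15
  n15 'bbba': b→16
  n16 'bbbab': ·  [P4 ends]
  n17 'ba': b→19  [P5 ends]
  n18 'c': ·  [P6 ends]
  n19 'bab': ·  [P7 ends]

Failure links (BFS by depth):
  n1('b'): parent n0 fail=0; on 'b' 0 → fail=0;  out ∅∪∅=∅
  n4('a'): parent n0 fail=0; on 'a' 0 → fail=0;  out ∅∪∅=∅
  n18('c'): parent n0 fail=0; on 'c' 0 → fail=0;  out {6}∪∅={6}
  n2('bc'): parent n1 fail=0; on 'c' 0 → fail=18;  out ∅∪{6}={6}
  n5('aa'): parent n4 fail=0; on 'a' 0 → fail=4;  out ∅∪∅=∅
  n9('ac'): parent n4 fail=0; on 'c' 0 → fail=18;  out {2}∪{6}={2,6}
  n13('bb'): parent n1 fail=0; on 'b' 0 → fail=1;  out ∅∪∅=∅
  n17('ba'): parent n1 fail=0; on 'a' 0 → fail=4;  out {5}∪∅={5}
  n3('bca'): parent n2 fail=18; on 'a' 18→0 → fail=4;  out {0}∪∅={0}
  n6('aac'): parent n5 fail=4; on 'c' 4 → fail=9;  out ∅∪{2,6}={2,6}
  n10('acc'): parent n9 fail=18; on 'c' 18→0 → fail=18;  out ∅∪{6}={6}
  n14('bbb'): parent n13 fail=1; on 'b' 1 → fail=13;  out ∅∪∅=∅
  n19('bab'): parent n17 fail=4; on 'b' 4→0 → fail=1;  out {7}∪∅={7}
  n7('aaca'): parent n6 fail=9; on 'a' 9→18→0 → fail=4;  out ∅∪∅=∅
  n11('acca'): parent n10 fail=18; on 'a' 18→0 → fail=4;  out ∅∪∅=∅
  n15('bbba'): parent n14 fail=13; on 'a' 13→1 → fail=17;  out ∅∪{5}={5}
  n8('aacac'): parent n7 fail=4; on 'c' 4 → fail=9;  out {1}∪{2,6}={1,2,6}
  n12('accac'): parent n11 fail=4; on 'c' 4 → fail=9;  out {3}∪{2,6}={2,3,6}
  n16('bbbab'): parent n15 fail=17; on 'b' 17 → fail=19;  out {4}∪{7}={4,7}

Text stream:
[0] read 'a'  n0⇒n4
[1] read 'a'  n4⇒n5
[2] read 'a'  n5⇒n5 ·f
[3] read 'c'  n5⇒n6  emit P2@[2:3],P6@[3:3]
[4] read 'a'  n6⇒n7
[5] read 'c'  n7⇒n8  emit P1@[1:5],P2@[4:5],P6@[5:5]
[6] read 'a'  n8⇒n4 ·f
[7] read 'c'  n4⇒n9  emit P2@[6:7],P6@[7:7]
[8] read 'c'  n9⇒n10  emit P6@[8:8]
[9] read 'a'  n10⇒n11
[10] read 'c'  n11⇒n12  emit P2@[9:10],P3@[6:10],P6@[10:10]
[11] read 'b'  n12⇒n1 ·f
[12] read 'b'  n1⇒n13
[13] read 'a'  n13⇒n17 ·f  emit P5@[12:13]
[14] read 'b'  n17⇒n19  emit P7@[12:14]
[15] read 'b'  n19⇒n13 ·f
[16] read 'b'  n13⇒n14
[17] read 'a'  n14⇒n15  emit P5@[16:17]
[18] read 'b'  n15⇒n16  emit P4@[14:18],P7@[16:18]
[19] read 'c'  n16⇒n2 ·f  emit P6@[19:19]
[20] read 'c'  n2⇒n18 ·f  emit P6@[20:20]
[21] read 'b'  n18⇒n1 ·f
[22] read 'a'  n1⇒n17  emit P5@[21:22]
[23] read 'c'  n17⇒n9 ·f  emit P2@[22:23],P6@[23:23]
[24] read 'a'  n9⇒n4 ·f
[25] read 'a'  n4⇒n5
[26] read 'c'  n5⇒n6  emit P2@[25:26],P6@[26:26]
[27] read 'a'  n6⇒n7
[28] read 'c'  n7⇒n8  emit P1@[24:28],P2@[27:28],P6@[28:28]
[29] read 'b'  n8⇒n1 ·f
[30] read 'a'  n1⇒n17  emit P5@[29:30]
[31] read 'a'  n17⇒n5 ·f
[32] read 'c'  n5⇒n6  emit P2@[31:32],P6@[32:32]
[33] read 'b'  n6⇒n1 ·f
[34] read 'a'  n1⇒n17  emit P5@[33:34]
[35] read 'a'  n17⇒n5 ·f
[36] read 'a'  n5⇒n5 ·f
[37] read 'a'  n5⇒n5 ·f
[38] read 'c'  n5⇒n6  emit P2@[37:38],P6@[38:38]
[39] read 'b'  n6⇒n1 ·f
[40] read 'b'  n1⇒n13
[41] read 'a'  n13⇒n17 ·f  emit P5@[40:41]
[42] read 'b'  n17⇒n19  emit P7@[40:42]
[43] read 'a'  n19⇒n17 ·f  emit P5@[42:43]
[44] read 'a'  n17⇒n5 ·f
[45] read 'c'  n5⇒n6  emit P2@[44:45],P6@[45:45]
[46] read 'c'  n6⇒n10 ·f  emit P6@[46:46]
[47] read 'a'  n10⇒n11
[48] read 'c'  n11⇒n12  emit P2@[47:48],P3@[44:48],P6@[48:48]

All matches (sorted): [[3,2],[3,6],[5,1],[5,2],[5,6],[7,2],[7,6],[8,6],[10,2],[10,3],[10,6],[13,5],[14,7],[17,5],[18,4],[18,7],[19,6],[20,6],[22,5],[23,2],[23,6],[26,2],[26,6],[28,1],[28,2],[28,6],[30,5],[32,2],[32,6],[34,5],[38,2],[38,6],[41,5],[42,7],[43,5],[45,2],[45,6],[46,6],[48,2],[48,3],[48,6]]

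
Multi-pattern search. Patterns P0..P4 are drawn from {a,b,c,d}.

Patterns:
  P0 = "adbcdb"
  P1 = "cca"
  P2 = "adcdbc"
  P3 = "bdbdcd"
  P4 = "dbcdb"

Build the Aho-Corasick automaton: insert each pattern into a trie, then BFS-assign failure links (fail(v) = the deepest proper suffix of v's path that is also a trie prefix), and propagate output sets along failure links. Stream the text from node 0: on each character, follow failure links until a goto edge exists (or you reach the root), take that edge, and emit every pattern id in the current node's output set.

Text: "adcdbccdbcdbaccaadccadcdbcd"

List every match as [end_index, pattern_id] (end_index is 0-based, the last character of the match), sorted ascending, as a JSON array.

Build automaton:
Trie (insert patterns):
  n0 'ε': a→1 b→14 c→7 d→20
  n1 'a': d→2
  n2 'ad': b→3 c→10
  n3 'adb': c→4
  n4 'adbc': d→5
  n5 'adbcd': b→6
  n6 'adbcdb': ·  ←P0
  n7 'c': c→8
  n8 'cc': a→9
  n9 'cca': ·  ←P1
  n10 'adc': d→11
  n11 'adcd': b→12
  n12 'adcdb': c→13
  n13 'adcdbc': ·  ←P2
  n14 'b': d→15
  n15 'bd': b→16
  n16 'bdb': d→17
  n17 'bdbd': c→18
  n18 'bdbdc': d→19
  n19 'bdbdcd': ·  ←P3
  n20 'd': b→21
  n21 'db': c→22
  n22 'dbc': d→23
  n23 'dbcd': b→24
  n24 'dbcdb': ·  ←P4

Failure links (BFS by depth):
  fail(1) 'a': from fail(0)=0 chase 'a': 0 ⇒ 0;  out=∅∪out(0)=∅
  fail(7) 'c': from fail(0)=0 chase 'c': 0 ⇒ 0;  out=∅∪out(0)=∅
  fail(14) 'b': from fail(0)=0 chase 'b': 0 ⇒ 0;  out=∅∪out(0)=∅
  fail(20) 'd': from fail(0)=0 chase 'd': 0 ⇒ 0;  out=∅∪out(0)=∅
  fail(2) 'ad': from fail(1)=0 chase 'd': 0 ⇒ 20;  out=∅∪out(20)=∅
  fail(8) 'cc': from fail(7)=0 chase 'c': 0 ⇒ 7;  out=∅∪out(7)=∅
  fail(15) 'bd': from fail(14)=0 chase 'd': 0 ⇒ 20;  out=∅∪out(20)=∅
  fail(21) 'db': from fail(20)=0 chase 'b': 0 ⇒ 14;  out=∅∪out(14)=∅
  fail(3) 'adb': from fail(2)=20 chase 'b': 20 ⇒ 21;  out=∅∪out(21)=∅
  fail(9) 'cca': from fail(8)=7 chase 'a': 7→0 ⇒ 1;  out={1}∪out(1)={1}
  fail(10) 'adc': from fail(2)=20 chase 'c': 20→0 ⇒ 7;  out=∅∪out(7)=∅
  fail(16) 'bdb': from fail(15)=20 chase 'b': 20 ⇒ 21;  out=∅∪out(21)=∅
  fail(22) 'dbc': from fail(21)=14 chase 'c': 14→0 ⇒ 7;  out=∅∪out(7)=∅
  fail(4) 'adbc': from fail(3)=21 chase 'c': 21 ⇒ 22;  out=∅∪out(22)=∅
  fail(11) 'adcd': from fail(10)=7 chase 'd': 7→0 ⇒ 20;  out=∅∪out(20)=∅
  fail(17) 'bdbd': from fail(16)=21 chase 'd': 21→14 ⇒ 15;  out=∅∪out(15)=∅
  fail(23) 'dbcd': from fail(22)=7 chase 'd': 7→0 ⇒ 20;  out=∅∪out(20)=∅
  fail(5) 'adbcd': from fail(4)=22 chase 'd': 22 ⇒ 23;  out=∅∪out(23)=∅
  fail(12) 'adcdb': from fail(11)=20 chase 'b': 20 ⇒ 21;  out=∅∪out(21)=∅
  fail(18) 'bdbdc': from fail(17)=15 chase 'c': 15→20→0 ⇒ 7;  out=∅∪out(7)=∅
  fail(24) 'dbcdb': from fail(23)=20 chase 'b': 20 ⇒ 21;  out={4}∪out(21)={4}
  fail(6) 'adbcdb': from fail(5)=23 chase 'b': 23 ⇒ 24;  out={0}∪out(24)={0,4}
  fail(13) 'adcdbc': from fail(12)=21 chase 'c': 21 ⇒ 22;  out={2}∪out(22)={2}
  fail(19) 'bdbdcd': from fail(18)=7 chase 'd': 7→0 ⇒ 20;  out={3}∪out(20)={3}

Text stream:
[0] read 'a'  n0⇒n1
[1] read 'd'  n1⇒n2
[2] read 'c'  n2⇒n10
[3] read 'd'  n10⇒n11
[4] read 'b'  n11⇒n12
[5] read 'c'  n12⇒n13  ** P2@[0:5]
[6] read 'c'  n13⇒n8 (via fail)
[7] read 'd'  n8⇒n20 (via fail)
[8] read 'b'  n20⇒n21
[9] read 'c'  n21⇒n22
[10] read 'd'  n22⇒n23
[11] read 'b'  n23⇒n24  ** P4@[7:11]
[12] read 'a'  n24⇒n1 (via fail)
[13] read 'c'  n1⇒n7 (via fail)
[14] read 'c'  n7⇒n8
[15] read 'a'  n8⇒n9  ** P1@[13:15]
[16] read 'a'  n9⇒n1 (via fail)
[17] read 'd'  n1⇒n2
[18] read 'c'  n2⇒n10
[19] read 'c'  n10⇒n8 (via fail)
[20] read 'a'  n8⇒n9  ** P1@[18:20]
[21] read 'd'  n9⇒n2 (via fail)
[22] read 'c'  n2⇒n10
[23] read 'd'  n10⇒n11
[24] read 'b'  n11⇒n12
[25] read 'c'  n12⇒n13  ** P2@[20:25]
[26] read 'd'  n13⇒n23 (via fail)

All matches (sorted): [[5,2],[11,4],[15,1],[20,1],[25,2]]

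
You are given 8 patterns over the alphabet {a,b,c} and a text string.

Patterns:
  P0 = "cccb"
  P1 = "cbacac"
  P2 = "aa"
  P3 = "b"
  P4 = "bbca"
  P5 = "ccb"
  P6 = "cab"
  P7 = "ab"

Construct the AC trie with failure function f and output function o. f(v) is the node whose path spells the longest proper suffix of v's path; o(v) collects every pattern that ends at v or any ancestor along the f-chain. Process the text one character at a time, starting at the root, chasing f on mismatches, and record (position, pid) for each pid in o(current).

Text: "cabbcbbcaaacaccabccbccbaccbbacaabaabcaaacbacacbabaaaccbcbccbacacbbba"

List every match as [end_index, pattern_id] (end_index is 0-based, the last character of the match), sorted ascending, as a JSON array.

Build automaton:
Trie nodes:
  n0 'ε': a→10 b→12 c→1
  n1 'c': a→17 b→5 c→2
  n2 'cc': b→16 c→3
  n3 'ccc': b→4
  n4 'cccb': ·  ←P0
  n5 'cb': a→6
  n6 'cba': c→7
  n7 'cbac': a→8
  n8 'cbaca': c→9
  n9 'cbacac': ·  ←P1
  n10 'a': a→11 b→19
  n11 'aa': ·  ←P2
  n12 'b': b→13  ←P3
  n13 'bb': c→14
  n14 'bbc': a→15
  n15 'bbca': ·  ←P4
  n16 'ccb': ·  ←P5
  n17 'ca': b→18
  n18 'cab': ·  ←P6
  n19 'ab': ·  ←P7

BFS fail/out derivation:
  fail(1) 'c': from fail(0)=0 chase 'c': 0 ⇒ 0;  out=∅∪out(0)=∅
  fail(10) 'a': from fail(0)=0 chase 'a': 0 ⇒ 0;  out=∅∪out(0)=∅
  fail(12) 'b': from fail(0)=0 chase 'b': 0 ⇒ 0;  out={3}∪out(0)={3}
  fail(2) 'cc': from fail(1)=0 chase 'c': 0 ⇒ 1;  out=∅∪out(1)=∅
  fail(5) 'cb': from fail(1)=0 chase 'b': 0 ⇒ 12;  out=∅∪out(12)={3}
  fail(11) 'aa': from fail(10)=0 chase 'a': 0 ⇒ 10;  out={2}∪out(10)={2}
  fail(13) 'bb': from fail(12)=0 chase 'b': 0 ⇒ 12;  out=∅∪out(12)={3}
  fail(17) 'ca': from fail(1)=0 chase 'a': 0 ⇒ 10;  out=∅∪out(10)=∅
  fail(19) 'ab': from fail(10)=0 chase 'b': 0 ⇒ 12;  out={7}∪out(12)={3,7}
  fail(3) 'ccc': from fail(2)=1 chase 'c': 1 ⇒ 2;  out=∅∪out(2)=∅
  fail(6) 'cba': from fail(5)=12 chase 'a': 12→0 ⇒ 10;  out=∅∪out(10)=∅
  fail(14) 'bbc': from fail(13)=12 chase 'c': 12→0 ⇒ 1;  out=∅∪out(1)=∅
  fail(16) 'ccb': from fail(2)=1 chase 'b': 1 ⇒ 5;  out={5}∪out(5)={3,5}
  fail(18) 'cab': from fail(17)=10 chase 'b': 10 ⇒ 19;  out={6}∪out(19)={3,6,7}
  fail(4) 'cccb': from fail(3)=2 chase 'b': 2 ⇒ 16;  out={0}∪out(16)={0,3,5}
  fail(7) 'cbac': from fail(6)=10 chase 'c': 10→0 ⇒ 1;  out=∅∪out(1)=∅
  fail(15) 'bbca': from fail(14)=1 chase 'a': 1 ⇒ 17;  out={4}∪out(17)={4}
  fail(8) 'cbaca': from fail(7)=1 chase 'a': 1 ⇒ 17;  out=∅∪out(17)=∅
  fail(9) 'cbacac': from fail(8)=17 chase 'c': 17→10→0 ⇒ 1;  out={1}∪out(1)={1}

Scan:
i=0 'c': node 0→1
i=1 'a': node 1→17
i=2 'b': node 17→18  emit P3@[2:2],P6@[0:2],P7@[1:2]
i=3 'b': node 18→13 (fail-walked)  emit P3@[3:3]
i=4 'c': node 13→14
i=5 'b': node 14→5 (fail-walked)  emit P3@[5:5]
i=6 'b': node 5→13 (fail-walked)  emit P3@[6:6]
i=7 'c': node 13→14
i=8 'a': node 14→15  emit P4@[5:8]
i=9 'a': node 15→11 (fail-walked)  emit P2@[8:9]
i=10 'a': node 11→11 (fail-walked)  emit P2@[9:10]
i=11 'c': node 11→1 (fail-walked)
i=12 'a': node 1→17
i=13 'c': node 17→1 (fail-walked)
i=14 'c': node 1→2
i=15 'a': node 2→17 (fail-walked)
i=16 'b': node 17→18  emit P3@[16:16],P6@[14:16],P7@[15:16]
i=17 'c': node 18→1 (fail-walked)
i=18 'c': node 1→2
i=19 'b': node 2→16  emit P3@[19:19],P5@[17:19]
i=20 'c': node 16→1 (fail-walked)
i=21 'c': node 1→2
i=22 'b': node 2→16  emit P3@[22:22],P5@[20:22]
i=23 'a': node 16→6 (fail-walked)
i=24 'c': node 6→7
i=25 'c': node 7→2 (fail-walked)
i=26 'b': node 2→16  emit P3@[26:26],P5@[24:26]
i=27 'b': node 16→13 (fail-walked)  emit P3@[27:27]
i=28 'a': node 13→10 (fail-walked)
i=29 'c': node 10→1 (fail-walked)
i=30 'a': node 1→17
i=31 'a': node 17→11 (fail-walked)  emit P2@[30:31]
i=32 'b': node 11→19 (fail-walked)  emit P3@[32:32],P7@[31:32]
i=33 'a': node 19→10 (fail-walked)
i=34 'a': node 10→11  emit P2@[33:34]
i=35 'b': node 11→19 (fail-walked)  emit P3@[35:35],P7@[34:35]
i=36 'c': node 19→1 (fail-walked)
i=37 'a': node 1→17
i=38 'a': node 17→11 (fail-walked)  emit P2@[37:38]
i=39 'a': node 11→11 (fail-walked)  emit P2@[38:39]
i=40 'c': node 11→1 (fail-walked)
i=41 'b': node 1→5  emit P3@[41:41]
i=42 'a': node 5→6
i=43 'c': node 6→7
i=44 'a': node 7→8
i=45 'c': node 8→9  emit P1@[40:45]
i=46 'b': node 9→5 (fail-walked)  emit P3@[46:46]
i=47 'a': node 5→6
i=48 'b': node 6→19 (fail-walked)  emit P3@[48:48],P7@[47:48]
i=49 'a': node 19→10 (fail-walked)
i=50 'a': node 10→11  emit P2@[49:50]
i=51 'a': node 11→11 (fail-walked)  emit P2@[50:51]
i=52 'c': node 11→1 (fail-walked)
i=53 'c': node 1→2
i=54 'b': node 2→16  emit P3@[54:54],P5@[52:54]
i=55 'c': node 16→1 (fail-walked)
i=56 'b': node 1→5  emit P3@[56:56]
i=57 'c': node 5→1 (fail-walked)
i=58 'c': node 1→2
i=59 'b': node 2→16  emit P3@[59:59],P5@[57:59]
i=60 'a': node 16→6 (fail-walked)
i=61 'c': node 6→7
i=62 'a': node 7→8
i=63 'c': node 8→9  emit P1@[58:63]
i=64 'b': node 9→5 (fail-walked)  emit P3@[64:64]
i=65 'b': node 5→13 (fail-walked)  emit P3@[65:65]
i=66 'b': node 13→13 (fail-walked)  emit P3@[66:66]
i=67 'a': node 13→10 (fail-walked)

Result: [[2,3],[2,6],[2,7],[3,3],[5,3],[6,3],[8,4],[9,2],[10,2],[16,3],[16,6],[16,7],[19,3],[19,5],[22,3],[22,5],[26,3],[26,5],[27,3],[31,2],[32,3],[32,7],[34,2],[35,3],[35,7],[38,2],[39,2],[41,3],[45,1],[46,3],[48,3],[48,7],[50,2],[51,2],[54,3],[54,5],[56,3],[59,3],[59,5],[63,1],[64,3],[65,3],[66,3]]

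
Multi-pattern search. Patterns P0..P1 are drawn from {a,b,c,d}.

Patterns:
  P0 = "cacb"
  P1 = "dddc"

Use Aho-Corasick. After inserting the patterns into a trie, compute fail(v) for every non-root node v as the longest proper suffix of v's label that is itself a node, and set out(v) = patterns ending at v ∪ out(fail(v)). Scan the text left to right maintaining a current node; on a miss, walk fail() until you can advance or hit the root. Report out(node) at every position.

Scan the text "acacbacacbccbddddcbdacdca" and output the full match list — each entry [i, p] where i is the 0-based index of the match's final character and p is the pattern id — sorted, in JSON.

Construct AC machine:
Trie nodes:
  n0 'ε': c→1 d→5
  n1 'c': a→2
  n2 'ca': c→3
  n3 'cac': b→4
  n4 'cacb': ·  ←P0
  n5 'd': d→6
  n6 'dd': d→7
  n7 'ddd': c→8
  n8 'dddc': ·  ←P1

Failure links (BFS by depth):
  n1('c'): parent n0 fail=0; on 'c' 0 → fail=0;  out ∅∪∅=∅
  n5('d'): parent n0 fail=0; on 'd' 0 → fail=0;  out ∅∪∅=∅
  n2('ca'): parent n1 fail=0; on 'a' 0 → fail=0;  out ∅∪∅=∅
  n6('dd'): parent n5 fail=0; on 'd' 0 → fail=5;  out ∅∪∅=∅
  n3('cac'): parent n2 fail=0; on 'c' 0 → fail=1;  out ∅∪∅=∅
  n7('ddd'): parent n6 fail=5; on 'd' 5 → fail=6;  out ∅∪∅=∅
  n4('cacb'): parent n3 fail=1; on 'b' 1→0 → fail=0;  out {0}∪∅={0}
  n8('dddc'): parent n7 fail=6; on 'c' 6→5→0 → fail=1;  out {1}∪∅={1}

Run:
pos 0 'a': at 0
pos 1 'c': at 1
pos 2 'a': at 2
pos 3 'c': at 3
pos 4 'b': at 4  emit P0@[1:4]
pos 5 'a': at 0 (fail-walked)
pos 6 'c': at 1
pos 7 'a': at 2
pos 8 'c': at 3
pos 9 'b': at 4  emit P0@[6:9]
pos 10 'c': at 1 (fail-walked)
pos 11 'c': at 1 (fail-walked)
pos 12 'b': at 0 (fail-walked)
pos 13 'd': at 5
pos 14 'd': at 6
pos 15 'd': at 7
pos 16 'd': at 7 (fail-walked)
pos 17 'c': at 8  emit P1@[14:17]
pos 18 'b': at 0 (fail-walked)
pos 19 'd': at 5
pos 20 'a': at 0 (fail-walked)
pos 21 'c': at 1
pos 22 'd': at 5 (fail-walked)
pos 23 'c': at 1 (fail-walked)
pos 24 'a': at 2

Matches: [[4,0],[9,0],[17,1]]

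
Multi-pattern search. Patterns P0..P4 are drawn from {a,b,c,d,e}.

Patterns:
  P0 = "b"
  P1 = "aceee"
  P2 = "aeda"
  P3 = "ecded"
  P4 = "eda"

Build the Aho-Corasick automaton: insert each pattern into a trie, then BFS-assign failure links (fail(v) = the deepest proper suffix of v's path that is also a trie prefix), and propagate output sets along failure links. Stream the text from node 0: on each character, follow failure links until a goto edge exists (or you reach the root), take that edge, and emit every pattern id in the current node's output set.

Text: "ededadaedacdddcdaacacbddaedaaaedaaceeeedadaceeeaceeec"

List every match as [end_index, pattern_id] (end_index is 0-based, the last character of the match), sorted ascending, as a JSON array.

Construct AC machine:
Trie nodes:
  0='ε' goto a→2 b→1 e→10
  1='b' goto ·  [P0 ends]
  2='a' goto c→3 e→7
  3='ac' goto e→4
  4='ace' goto e→5
  5='acee' goto e→6
  6='aceee' goto ·  [P1 ends]
  7='ae' goto d→8
  8='aed' goto a→9
  9='aeda' goto ·  [P2 ends]
  10='e' goto c→11 d→15
  11='ec' goto d→12
  12='ecd' goto e→13
  13='ecde' goto d→14
  14='ecded' goto ·  [P3 ends]
  15='ed' goto a→16
  16='eda' goto ·  [P4 ends]

BFS fail/out derivation:
  n1('b'): parent n0 fail=0; on 'b' 0 → fail=0;  out {0}∪∅={0}
  n2('a'): parent n0 fail=0; on 'a' 0 → fail=0;  out ∅∪∅=∅
  n10('e'): parent n0 fail=0; on 'e' 0 → fail=0;  out ∅∪∅=∅
  n3('ac'): parent n2 fail=0; on 'c' 0 → fail=0;  out ∅∪∅=∅
  n7('ae'): parent n2 fail=0; on 'e' 0 → fail=10;  out ∅∪∅=∅
  n11('ec'): parent n10 fail=0; on 'c' 0 → fail=0;  out ∅∪∅=∅
  n15('ed'): parent n10 fail=0; on 'd' 0 → fail=0;  out ∅∪∅=∅
  n4('ace'): parent n3 fail=0; on 'e' 0 → fail=10;  out ∅∪∅=∅
  n8('aed'): parent n7 fail=10; on 'd' 10 → fail=15;  out ∅∪∅=∅
  n12('ecd'): parent n11 fail=0; on 'd' 0 → fail=0;  out ∅∪∅=∅
  n16('eda'): parent n15 fail=0; on 'a' 0 → fail=2;  out {4}∪∅={4}
  n5('acee'): parent n4 fail=10; on 'e' 10→0 → fail=10;  out ∅∪∅=∅
  n9('aeda'): parent n8 fail=15; on 'a' 15 → fail=16;  out {2}∪{4}={2,4}
  n13('ecde'): parent n12 fail=0; on 'e' 0 → fail=10;  out ∅∪∅=∅
  n6('aceee'): parent n5 fail=10; on 'e' 10→0 → fail=10;  out {1}∪∅={1}
  n14('ecded'): parent n13 fail=10; on 'd' 10 → fail=15;  out {3}∪∅={3}

Scan:
pos 0 'e': at 10
pos 1 'd': at 15
pos 2 'e': at 10 (via fail)
pos 3 'd': at 15
pos 4 'a': at 16  ** P4@[2:4]
pos 5 'd': at 0 (via fail)
pos 6 'a': at 2
pos 7 'e': at 7
pos 8 'd': at 8
pos 9 'a': at 9  ** P2@[6:9],P4@[7:9]
pos 10 'c': at 3 (via fail)
pos 11 'd': at 0 (via fail)
pos 12 'd': at 0
pos 13 'd': at 0
pos 14 'c': at 0
pos 15 'd': at 0
pos 16 'a': at 2
pos 17 'a': at 2 (via fail)
pos 18 'c': at 3
pos 19 'a': at 2 (via fail)
pos 20 'c': at 3
pos 21 'b': at 1 (via fail)  ** P0@[21:21]
pos 22 'd': at 0 (via fail)
pos 23 'd': at 0
pos 24 'a': at 2
pos 25 'e': at 7
pos 26 'd': at 8
pos 27 'a': at 9  ** P2@[24:27],P4@[25:27]
pos 28 'a': at 2 (via fail)
pos 29 'a': at 2 (via fail)
pos 30 'e': at 7
pos 31 'd': at 8
pos 32 'a': at 9  ** P2@[29:32],P4@[30:32]
pos 33 'a': at 2 (via fail)
pos 34 'c': at 3
pos 35 'e': at 4
pos 36 'e': at 5
pos 37 'e': at 6  ** P1@[33:37]
pos 38 'e': at 10 (via fail)
pos 39 'd': at 15
pos 40 'a': at 16  ** P4@[38:40]
pos 41 'd': at 0 (via fail)
pos 42 'a': at 2
pos 43 'c': at 3
pos 44 'e': at 4
pos 45 'e': at 5
pos 46 'e': at 6  ** P1@[42:46]
pos 47 'a': at 2 (via fail)
pos 48 'c': at 3
pos 49 'e': at 4
pos 50 'e': at 5
pos 51 'e': at 6  ** P1@[47:51]
pos 52 'c': at 11 (via fail)

Result: [[4,4],[9,2],[9,4],[21,0],[27,2],[27,4],[32,2],[32,4],[37,1],[40,4],[46,1],[51,1]]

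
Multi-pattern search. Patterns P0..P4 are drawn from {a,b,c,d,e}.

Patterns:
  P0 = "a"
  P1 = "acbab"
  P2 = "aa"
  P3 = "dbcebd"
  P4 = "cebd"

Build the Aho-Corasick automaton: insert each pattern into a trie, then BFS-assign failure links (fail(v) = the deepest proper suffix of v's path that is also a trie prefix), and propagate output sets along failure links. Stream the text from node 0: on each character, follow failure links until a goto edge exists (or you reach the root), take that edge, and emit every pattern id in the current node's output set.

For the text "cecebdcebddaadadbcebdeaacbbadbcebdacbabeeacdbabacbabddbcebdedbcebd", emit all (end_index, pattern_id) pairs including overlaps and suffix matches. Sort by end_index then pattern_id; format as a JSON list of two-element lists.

Build:
Trie nodes:
  0='ε' goto a→1 c→13 d→7
  1='a' goto a→6 c→2  [P0 ends]
  2='ac' goto b→3
  3='acb' goto a→4
  4='acba' goto b→5
  5='acbab' goto ·  [P1 ends]
  6='aa' goto ·  [P2 ends]
  7='d' goto b→8
  8='db' goto c→9
  9='dbc' goto e→10
  10='dbce' goto b→11
  11='dbceb' goto d→12
  12='dbcebd' goto ·  [P3 ends]
  13='c' goto e→14
  14='ce' goto b→15
  15='ceb' goto d→16
  16='cebd' goto ·  [P4 ends]

Failure links (BFS by depth):
  n1('a'): parent n0 fail=0; on 'a' 0 → fail=0;  out {0}∪∅={0}
  n7('d'): parent n0 fail=0; on 'd' 0 → fail=0;  out ∅∪∅=∅
  n13('c'): parent n0 fail=0; on 'c' 0 → fail=0;  out ∅∪∅=∅
  n2('ac'): parent n1 fail=0; on 'c' 0 → fail=13;  out ∅∪∅=∅
  n6('aa'): parent n1 fail=0; on 'a' 0 → fail=1;  out {2}∪{0}={0,2}
  n8('db'): parent n7 fail=0; on 'b' 0 → fail=0;  out ∅∪∅=∅
  n14('ce'): parent n13 fail=0; on 'e' 0 → fail=0;  out ∅∪∅=∅
  n3('acb'): parent n2 fail=13; on 'b' 13→0 → fail=0;  out ∅∪∅=∅
  n9('dbc'): parent n8 fail=0; on 'c' 0 → fail=13;  out ∅∪∅=∅
  n15('ceb'): parent n14 fail=0; on 'b' 0 → fail=0;  out ∅∪∅=∅
  n4('acba'): parent n3 fail=0; on 'a' 0 → fail=1;  out ∅∪{0}={0}
  n10('dbce'): parent n9 fail=13; on 'e' 13 → fail=14;  out ∅∪∅=∅
  n16('cebd'): parent n15 fail=0; on 'd' 0 → fail=7;  out {4}∪∅={4}
  n5('acbab'): parent n4 fail=1; on 'b' 1→0 → fail=0;  out {1}∪∅={1}
  n11('dbceb'): parent n10 fail=14; on 'b' 14 → fail=15;  out ∅∪∅=∅
  n12('dbcebd'): parent n11 fail=15; on 'd' 15 → fail=16;  out {3}∪{4}={3,4}

Scan:
[0] read 'c'  n0⇒n13
[1] read 'e'  n13⇒n14
[2] read 'c'  n14⇒n13 (fail-walked)
[3] read 'e'  n13⇒n14
[4] read 'b'  n14⇒n15
[5] read 'd'  n15⇒n16  emit P4@[2:5]
[6] read 'c'  n16⇒n13 (fail-walked)
[7] read 'e'  n13⇒n14
[8] read 'b'  n14⇒n15
[9] read 'd'  n15⇒n16  emit P4@[6:9]
[10] read 'd'  n16⇒n7 (fail-walked)
[11] read 'a'  n7⇒n1 (fail-walked)  emit P0@[11:11]
[12] read 'a'  n1⇒n6  emit P0@[12:12],P2@[11:12]
[13] read 'd'  n6⇒n7 (fail-walked)
[14] read 'a'  n7⇒n1 (fail-walked)  emit P0@[14:14]
[15] read 'd'  n1⇒n7 (fail-walked)
[16] read 'b'  n7⇒n8
[17] read 'c'  n8⇒n9
[18] read 'e'  n9⇒n10
[19] read 'b'  n10⇒n11
[20] read 'd'  n11⇒n12  emit P3@[15:20],P4@[17:20]
[21] read 'e'  n12⇒n0 (fail-walked)
[22] read 'a'  n0⇒n1  emit P0@[22:22]
[23] read 'a'  n1⇒n6  emit P0@[23:23],P2@[22:23]
[24] read 'c'  n6⇒n2 (fail-walked)
[25] read 'b'  n2⇒n3
[26] read 'b'  n3⇒n0 (fail-walked)
[27] read 'a'  n0⇒n1  emit P0@[27:27]
[28] read 'd'  n1⇒n7 (fail-walked)
[29] read 'b'  n7⇒n8
[30] read 'c'  n8⇒n9
[31] read 'e'  n9⇒n10
[32] read 'b'  n10⇒n11
[33] read 'd'  n11⇒n12  emit P3@[28:33],P4@[30:33]
[34] read 'a'  n12⇒n1 (fail-walked)  emit P0@[34:34]
[35] read 'c'  n1⇒n2
[36] read 'b'  n2⇒n3
[37] read 'a'  n3⇒n4  emit P0@[37:37]
[38] read 'b'  n4⇒n5  emit P1@[34:38]
[39] read 'e'  n5⇒n0 (fail-walked)
[40] read 'e'  n0⇒n0
[41] read 'a'  n0⇒n1  emit P0@[41:41]
[42] read 'c'  n1⇒n2
[43] read 'd'  n2⇒n7 (fail-walked)
[44] read 'b'  n7⇒n8
[45] read 'a'  n8⇒n1 (fail-walked)  emit P0@[45:45]
[46] read 'b'  n1⇒n0 (fail-walked)
[47] read 'a'  n0⇒n1  emit P0@[47:47]
[48] read 'c'  n1⇒n2
[49] read 'b'  n2⇒n3
[50] read 'a'  n3⇒n4  emit P0@[50:50]
[51] read 'b'  n4⇒n5  emit P1@[47:51]
[52] read 'd'  n5⇒n7 (fail-walked)
[53] read 'd'  n7⇒n7 (fail-walked)
[54] read 'b'  n7⇒n8
[55] read 'c'  n8⇒n9
[56] read 'e'  n9⇒n10
[57] read 'b'  n10⇒n11
[58] read 'd'  n11⇒n12  emit P3@[53:58],P4@[55:58]
[59] read 'e'  n12⇒n0 (fail-walked)
[60] read 'd'  n0⇒n7
[61] read 'b'  n7⇒n8
[62] read 'c'  n8⇒n9
[63] read 'e'  n9⇒n10
[64] read 'b'  n10⇒n11
[65] read 'd'  n11⇒n12  emit P3@[60:65],P4@[62:65]

Result: [[5,4],[9,4],[11,0],[12,0],[12,2],[14,0],[20,3],[20,4],[22,0],[23,0],[23,2],[27,0],[33,3],[33,4],[34,0],[37,0],[38,1],[41,0],[45,0],[47,0],[50,0],[51,1],[58,3],[58,4],[65,3],[65,4]]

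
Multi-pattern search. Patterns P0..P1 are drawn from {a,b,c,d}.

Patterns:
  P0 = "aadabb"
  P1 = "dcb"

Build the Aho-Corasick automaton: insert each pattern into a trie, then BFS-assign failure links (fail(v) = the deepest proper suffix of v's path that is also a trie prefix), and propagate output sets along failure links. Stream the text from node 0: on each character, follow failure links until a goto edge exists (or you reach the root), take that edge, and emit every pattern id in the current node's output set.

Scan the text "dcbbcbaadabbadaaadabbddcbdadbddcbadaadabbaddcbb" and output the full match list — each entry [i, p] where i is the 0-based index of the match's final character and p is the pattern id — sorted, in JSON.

Construct AC machine:
Trie (insert patterns):
  0='ε' goto a→1 d→7
  1='a' goto a→2
  2='aa' goto d→3
  3='aad' goto a→4
  4='aada' goto b→5
  5='aadab' goto b→6
  6='aadabb' goto ·  [P0 ends]
  7='d' goto c→8
  8='dc' goto b→9
  9='dcb' goto ·  [P1 ends]

BFS fail/out derivation:
  fail(1) 'a': from fail(0)=0 chase 'a': 0 ⇒ 0;  out=∅∪out(0)=∅
  fail(7) 'd': from fail(0)=0 chase 'd': 0 ⇒ 0;  out=∅∪out(0)=∅
  fail(2) 'aa': from fail(1)=0 chase 'a': 0 ⇒ 1;  out=∅∪out(1)=∅
  fail(8) 'dc': from fail(7)=0 chase 'c': 0 ⇒ 0;  out=∅∪out(0)=∅
  fail(3) 'aad': from fail(2)=1 chase 'd': 1→0 ⇒ 7;  out=∅∪out(7)=∅
  fail(9) 'dcb': from fail(8)=0 chase 'b': 0 ⇒ 0;  out={1}∪out(0)={1}
  fail(4) 'aada': from fail(3)=7 chase 'a': 7→0 ⇒ 1;  out=∅∪out(1)=∅
  fail(5) 'aadab': from fail(4)=1 chase 'b': 1→0 ⇒ 0;  out=∅∪out(0)=∅
  fail(6) 'aadabb': from fail(5)=0 chase 'b': 0 ⇒ 0;  out={0}∪out(0)={0}

Run:
i=0 'd': node 0→7
i=1 'c': node 7→8
i=2 'b': node 8→9  → match P1@[0:2]
i=3 'b': node 9→0 (fail-walked)
i=4 'c': node 0→0
i=5 'b': node 0→0
i=6 'a': node 0→1
i=7 'a': node 1→2
i=8 'd': node 2→3
i=9 'a': node 3→4
i=10 'b': node 4→5
i=11 'b': node 5→6  → match P0@[6:11]
i=12 'a': node 6→1 (fail-walked)
i=13 'd': node 1→7 (fail-walked)
i=14 'a': node 7→1 (fail-walked)
i=15 'a': node 1→2
i=16 'a': node 2→2 (fail-walked)
i=17 'd': node 2→3
i=18 'a': node 3→4
i=19 'b': node 4→5
i=20 'b': node 5→6  → match P0@[15:20]
i=21 'd': node 6→7 (fail-walked)
i=22 'd': node 7→7 (fail-walked)
i=23 'c': node 7→8
i=24 'b': node 8→9  → match P1@[22:24]
i=25 'd': node 9→7 (fail-walked)
i=26 'a': node 7→1 (fail-walked)
i=27 'd': node 1→7 (fail-walked)
i=28 'b': node 7→0 (fail-walked)
i=29 'd': node 0→7
i=30 'd': node 7→7 (fail-walked)
i=31 'c': node 7→8
i=32 'b': node 8→9  → match P1@[30:32]
i=33 'a': node 9→1 (fail-walked)
i=34 'd': node 1→7 (fail-walked)
i=35 'a': node 7→1 (fail-walked)
i=36 'a': node 1→2
i=37 'd': node 2→3
i=38 'a': node 3→4
i=39 'b': node 4→5
i=40 'b': node 5→6  → match P0@[35:40]
i=41 'a': node 6→1 (fail-walked)
i=42 'd': node 1→7 (fail-walked)
i=43 'd': node 7→7 (fail-walked)
i=44 'c': node 7→8
i=45 'b': node 8→9  → match P1@[43:45]
i=46 'b': node 9→0 (fail-walked)

Result: [[2,1],[11,0],[20,0],[24,1],[32,1],[40,0],[45,1]]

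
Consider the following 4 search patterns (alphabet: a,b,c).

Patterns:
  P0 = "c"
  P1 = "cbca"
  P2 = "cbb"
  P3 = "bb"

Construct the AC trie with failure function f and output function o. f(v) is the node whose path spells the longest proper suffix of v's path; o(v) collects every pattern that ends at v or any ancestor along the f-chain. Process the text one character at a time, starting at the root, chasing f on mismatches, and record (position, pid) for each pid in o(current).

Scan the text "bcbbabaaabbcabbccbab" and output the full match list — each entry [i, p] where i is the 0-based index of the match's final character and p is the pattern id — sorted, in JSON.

Build automaton:
Trie nodes:
  n0 'ε': b→6 c→1
  n1 'c': b→2  ←P0
  n2 'cb': b→5 c→3
  n3 'cbc': a→4
  n4 'cbca': ·  ←P1
  n5 'cbb': ·  ←P2
  n6 'b': b→7
  n7 'bb': ·  ←P3

BFS fail/out derivation:
  fail(1) 'c': from fail(0)=0 chase 'c': 0 ⇒ 0;  out={0}∪out(0)={0}
  fail(6) 'b': from fail(0)=0 chase 'b': 0 ⇒ 0;  out=∅∪out(0)=∅
  fail(2) 'cb': from fail(1)=0 chase 'b': 0 ⇒ 6;  out=∅∪out(6)=∅
  fail(7) 'bb': from fail(6)=0 chase 'b': 0 ⇒ 6;  out={3}∪out(6)={3}
  fail(3) 'cbc': from fail(2)=6 chase 'c': 6→0 ⇒ 1;  out=∅∪out(1)={0}
  fail(5) 'cbb': from fail(2)=6 chase 'b': 6 ⇒ 7;  out={2}∪out(7)={2,3}
  fail(4) 'cbca': from fail(3)=1 chase 'a': 1→0 ⇒ 0;  out={1}∪out(0)={1}

Text stream:
i=0 'b': node 0→6
i=1 'c': node 6→1 (via fail)  ** P0@[1:1]
i=2 'b': node 1→2
i=3 'b': node 2→5  ** P2@[1:3],P3@[2:3]
i=4 'a': node 5→0 (via fail)
i=5 'b': node 0→6
i=6 'a': node 6→0 (via fail)
i=7 'a': node 0→0
i=8 'a': node 0→0
i=9 'b': node 0→6
i=10 'b': node 6→7  ** P3@[9:10]
i=11 'c': node 7→1 (via fail)  ** P0@[11:11]
i=12 'a': node 1→0 (via fail)
i=13 'b': node 0→6
i=14 'b': node 6→7  ** P3@[13:14]
i=15 'c': node 7→1 (via fail)  ** P0@[15:15]
i=16 'c': node 1→1 (via fail)  ** P0@[16:16]
i=17 'b': node 1→2
i=18 'a': node 2→0 (via fail)
i=19 'b': node 0→6

Result: [[1,0],[3,2],[3,3],[10,3],[11,0],[14,3],[15,0],[16,0]]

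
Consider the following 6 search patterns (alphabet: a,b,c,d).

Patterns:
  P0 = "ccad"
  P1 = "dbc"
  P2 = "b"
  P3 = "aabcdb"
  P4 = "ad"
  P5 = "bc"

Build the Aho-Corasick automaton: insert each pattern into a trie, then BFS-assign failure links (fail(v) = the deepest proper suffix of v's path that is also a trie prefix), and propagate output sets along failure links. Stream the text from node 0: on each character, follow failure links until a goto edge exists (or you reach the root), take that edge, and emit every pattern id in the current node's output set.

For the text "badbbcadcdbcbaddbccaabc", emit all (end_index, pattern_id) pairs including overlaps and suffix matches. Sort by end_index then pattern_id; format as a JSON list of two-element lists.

Construct AC machine:
Trie (insert patterns):
  n0 'ε': a→9 b→8 c→1 d→5
  n1 'c': c→2
  n2 'cc': a→3
  n3 'cca': d→4
  n4 'ccad': ·  ←P0
  n5 'd': b→6
  n6 'db': c→7
  n7 'dbc': ·  ←P1
  n8 'b': c→16  ←P2
  n9 'a': a→10 d→15
  n10 'aa': b→11
  n11 'aab': c→12
  n12 'aabc': d→13
  n13 'aabcd': b→14
  n14 'aabcdb': ·  ←P3
  n15 'ad': ·  ←P4
  n16 'bc': ·  ←P5

Failure links (BFS by depth):
  fail(1) 'c': from fail(0)=0 chase 'c': 0 ⇒ 0;  out=∅∪out(0)=∅
  fail(5) 'd': from fail(0)=0 chase 'd': 0 ⇒ 0;  out=∅∪out(0)=∅
  fail(8) 'b': from fail(0)=0 chase 'b': 0 ⇒ 0;  out={2}∪out(0)={2}
  fail(9) 'a': from fail(0)=0 chase 'a': 0 ⇒ 0;  out=∅∪out(0)=∅
  fail(2) 'cc': from fail(1)=0 chase 'c': 0 ⇒ 1;  out=∅∪out(1)=∅
  fail(6) 'db': from fail(5)=0 chase 'b': 0 ⇒ 8;  out=∅∪out(8)={2}
  fail(10) 'aa': from fail(9)=0 chase 'a': 0 ⇒ 9;  out=∅∪out(9)=∅
  fail(15) 'ad': from fail(9)=0 chase 'd': 0 ⇒ 5;  out={4}∪out(5)={4}
  fail(16) 'bc': from fail(8)=0 chase 'c': 0 ⇒ 1;  out={5}∪out(1)={5}
  fail(3) 'cca': from fail(2)=1 chase 'a': 1→0 ⇒ 9;  out=∅∪out(9)=∅
  fail(7) 'dbc': from fail(6)=8 chase 'c': 8 ⇒ 16;  out={1}∪out(16)={1,5}
  fail(11) 'aab': from fail(10)=9 chase 'b': 9→0 ⇒ 8;  out=∅∪out(8)={2}
  fail(4) 'ccad': from fail(3)=9 chase 'd': 9 ⇒ 15;  out={0}∪out(15)={0,4}
  fail(12) 'aabc': from fail(11)=8 chase 'c': 8 ⇒ 16;  out=∅∪out(16)={5}
  fail(13) 'aabcd': from fail(12)=16 chase 'd': 16→1→0 ⇒ 5;  out=∅∪out(5)=∅
  fail(14) 'aabcdb': from fail(13)=5 chase 'b': 5 ⇒ 6;  out={3}∪out(6)={2,3}

Text stream:
i=0 'b': node 0→8  emit P2@[0:0]
i=1 'a': node 8→9 ·f
i=2 'd': node 9→15  emit P4@[1:2]
i=3 'b': node 15→6 ·f  emit P2@[3:3]
i=4 'b': node 6→8 ·f  emit P2@[4:4]
i=5 'c': node 8→16  emit P5@[4:5]
i=6 'a': node 16→9 ·f
i=7 'd': node 9→15  emit P4@[6:7]
i=8 'c': node 15→1 ·f
i=9 'd': node 1→5 ·f
i=10 'b': node 5→6  emit P2@[10:10]
i=11 'c': node 6→7  emit P1@[9:11],P5@[10:11]
i=12 'b': node 7→8 ·f  emit P2@[12:12]
i=13 'a': node 8→9 ·f
i=14 'd': node 9→15  emit P4@[13:14]
i=15 'd': node 15→5 ·f
i=16 'b': node 5→6  emit P2@[16:16]
i=17 'c': node 6→7  emit P1@[15:17],P5@[16:17]
i=18 'c': node 7→2 ·f
i=19 'a': node 2→3
i=20 'a': node 3→10 ·f
i=21 'b': node 10→11  emit P2@[21:21]
i=22 'c': node 11→12  emit P5@[21:22]

Matches: [[0,2],[2,4],[3,2],[4,2],[5,5],[7,4],[10,2],[11,1],[11,5],[12,2],[14,4],[16,2],[17,1],[17,5],[21,2],[22,5]]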